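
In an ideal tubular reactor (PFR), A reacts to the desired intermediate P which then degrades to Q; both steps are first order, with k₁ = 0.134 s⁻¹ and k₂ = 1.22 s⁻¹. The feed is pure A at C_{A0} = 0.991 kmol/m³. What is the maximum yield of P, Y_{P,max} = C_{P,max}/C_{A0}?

0.0836

At the optimum, C_{P,max}/C_{A0} = (k₁/k₂)^[k₂/(k₂−k₁)].
= (0.134/1.22)^(1.22/(1.22−0.134)) = (0.1098)^(1.123) = 0.08363.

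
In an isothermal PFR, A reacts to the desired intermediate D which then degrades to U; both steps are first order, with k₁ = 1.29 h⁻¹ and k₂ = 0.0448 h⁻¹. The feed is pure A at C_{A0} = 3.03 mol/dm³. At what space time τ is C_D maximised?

The intermediate peaks when r₁ = r₂, i.e. k₁e^(−k₁τ) = k₂e^(−k₂τ), giving τ_opt = ln(k₂/k₁)/(k₂−k₁).
= ln(0.0448/1.29)/(0.0448−1.29) = ln(0.03473)/-1.245 = -3.360/-1.245 = 2.70 h.

2.70 h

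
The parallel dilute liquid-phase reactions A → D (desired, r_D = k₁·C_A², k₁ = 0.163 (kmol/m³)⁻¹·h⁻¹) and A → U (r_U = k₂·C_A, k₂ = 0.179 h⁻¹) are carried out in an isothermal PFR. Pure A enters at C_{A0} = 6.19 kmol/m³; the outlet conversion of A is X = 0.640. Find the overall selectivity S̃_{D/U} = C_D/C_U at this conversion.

3.60

C_A = C_{A0}(1−X) = 2.228 kmol/m³.
Along a PFR/batch, dC_U/dC_A = −r_U/(r_D+r_U) = −k₂/(k₂+k₁·C_A).
Integrating from C_{A0} to C_A: C_U = (0.179/0.163)·ln[(0.179+0.163·6.19)/(0.179+0.163·2.23)] = 1.098·ln(1.188/0.5422) = 0.8613 kmol/m³.
Then C_D = (C_{A0}−C_A) − C_U = 3.962 − 0.8613 = 3.100 kmol/m³.
S̃_{D/U} = C_D/C_U = 3.100/0.8613 = 3.60.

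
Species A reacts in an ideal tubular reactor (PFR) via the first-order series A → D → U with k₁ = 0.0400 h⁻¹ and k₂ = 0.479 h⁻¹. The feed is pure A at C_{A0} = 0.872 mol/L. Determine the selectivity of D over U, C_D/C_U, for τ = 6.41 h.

Solving the coupled first-order balances gives C_D(τ) = [k₁/(k₂−k₁)]·C_{A0}·(e^(−k₁τ) − e^(−k₂τ)).
e^(−k₁τ) = e^(−0.0400×6.41) = e^(−0.2564) = 0.7738; e^(−k₂τ) = e^(−3.070) = 0.04640.
C_D = 0.0400×0.872/(0.479−0.0400) × (0.7738−0.04640) = 0.07945×0.7274 = 0.05780 mol/L.
C_A = C_{A0}e^(−k₁τ) = 0.6748 mol/L, so C_U = C_{A0}−C_A−C_D = 0.1394 mol/L; C_D/C_U = 0.415.

0.415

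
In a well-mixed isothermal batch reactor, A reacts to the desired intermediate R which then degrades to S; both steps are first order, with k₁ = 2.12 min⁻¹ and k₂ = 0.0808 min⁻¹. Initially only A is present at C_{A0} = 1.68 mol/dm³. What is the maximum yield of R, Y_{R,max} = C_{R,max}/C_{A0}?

0.879

Evaluating C_R at t_opt = ln(k₂/k₁)/(k₂−k₁) gives C_{R,max}/C_{A0} = (k₁/k₂)^[k₂/(k₂−k₁)].
= (2.12/0.0808)^(0.0808/(0.0808−2.12)) = (26.24)^(-0.03962) = 0.8786.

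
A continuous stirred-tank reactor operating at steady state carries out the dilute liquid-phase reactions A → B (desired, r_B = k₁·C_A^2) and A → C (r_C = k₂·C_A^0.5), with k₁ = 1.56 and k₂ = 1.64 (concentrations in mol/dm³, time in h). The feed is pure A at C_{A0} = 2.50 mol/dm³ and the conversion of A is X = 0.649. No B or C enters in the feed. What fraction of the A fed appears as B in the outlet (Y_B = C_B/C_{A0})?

0.285

Exit C_A = C_{A0}(1−X) = 2.50×0.351 = 0.8775 mol/dm³.
A CSTR operates uniformly at the exit composition, giving r_B = 1.201 and r_C = 1.536 (each k·C_A^n at C_A = 0.8775).
Fraction of consumed A going to B: r_B/(r_B+r_C) = 0.4388.
C_B = 0.4388·C_{A0}·X = 0.4388×2.50×0.649 = 0.712 mol/dm³; Y_B = C_B/C_{A0} = 0.285.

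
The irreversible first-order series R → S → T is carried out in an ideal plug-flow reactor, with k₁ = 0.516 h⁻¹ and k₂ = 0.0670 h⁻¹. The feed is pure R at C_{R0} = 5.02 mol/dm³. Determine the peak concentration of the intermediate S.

At the optimum, C_{S,max}/C_{R0} = (k₁/k₂)^[k₂/(k₂−k₁)].
= (0.516/0.0670)^(0.0670/(0.0670−0.516)) = (7.701)^(-0.1492) = 0.7374.
C_{S,max} = 0.7374×5.02 = 3.70 mol/dm³.

3.70 mol/dm³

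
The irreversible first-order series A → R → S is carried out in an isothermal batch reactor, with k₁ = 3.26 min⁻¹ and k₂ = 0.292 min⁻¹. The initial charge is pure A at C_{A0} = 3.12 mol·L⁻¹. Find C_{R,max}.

Evaluating C_R at t_opt = ln(k₂/k₁)/(k₂−k₁) gives C_{R,max}/C_{A0} = (k₁/k₂)^[k₂/(k₂−k₁)].
= (3.26/0.292)^(0.292/(0.292−3.26)) = (11.16)^(-0.09838) = 0.7887.
C_{R,max} = 0.7887×3.12 = 2.46 mol·L⁻¹.

2.46 mol·L⁻¹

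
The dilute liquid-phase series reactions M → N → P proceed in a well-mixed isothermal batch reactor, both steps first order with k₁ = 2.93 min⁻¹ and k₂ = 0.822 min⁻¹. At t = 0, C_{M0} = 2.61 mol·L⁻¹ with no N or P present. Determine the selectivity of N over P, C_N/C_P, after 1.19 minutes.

0.981

The intermediate concentration in a first-order A→B→C sequence is C_N = k₁C_{M0}(e^(−k₁t) − e^(−k₂t))/(k₂−k₁).
e^(−k₁t) = e^(−2.93×1.19) = e^(−3.487) = 0.03060; e^(−k₂t) = e^(−0.9782) = 0.3760.
C_N = 2.93×2.61/(0.822−2.93) × (0.03060−0.3760) = (-3.628)×(-0.3454) = 1.253 mol·L⁻¹.
C_M = C_{M0}e^(−k₁t) = 0.07987 mol·L⁻¹, so C_P = C_{M0}−C_M−C_N = 1.277 mol·L⁻¹; C_N/C_P = 0.981.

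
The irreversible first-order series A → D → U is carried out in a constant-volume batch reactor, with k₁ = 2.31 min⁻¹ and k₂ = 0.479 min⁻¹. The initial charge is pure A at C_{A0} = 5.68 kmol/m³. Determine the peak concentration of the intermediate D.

At the optimum, C_{D,max}/C_{A0} = (k₁/k₂)^[k₂/(k₂−k₁)].
= (2.31/0.479)^(0.479/(0.479−2.31)) = (4.823)^(-0.2616) = 0.6626.
C_{D,max} = 0.6626×5.68 = 3.76 kmol/m³.

3.76 kmol/m³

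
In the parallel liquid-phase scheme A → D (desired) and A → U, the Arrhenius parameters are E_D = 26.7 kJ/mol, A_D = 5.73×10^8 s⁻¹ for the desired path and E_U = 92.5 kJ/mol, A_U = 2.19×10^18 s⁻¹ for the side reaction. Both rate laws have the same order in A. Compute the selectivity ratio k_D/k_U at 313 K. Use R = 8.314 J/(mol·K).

25.1

k_D/k_U = (A_D/A_U)·exp[−(E_D−E_U)/(RT)] = (A_D/A_U)·exp[(E_U−E_D)/(RT)].
(E_U−E_D)/(RT) = (92.5−26.7)×10³/(8.314×313) = 65800/2602 = 25.29.
k_D/k_U = (5.73×10^8/2.19×10^18)·exp(25.29) = 2.616×10^-10 × 9.580×10^10 = 25.1.
Since E_D < E_U, lowering the temperature improves selectivity toward D.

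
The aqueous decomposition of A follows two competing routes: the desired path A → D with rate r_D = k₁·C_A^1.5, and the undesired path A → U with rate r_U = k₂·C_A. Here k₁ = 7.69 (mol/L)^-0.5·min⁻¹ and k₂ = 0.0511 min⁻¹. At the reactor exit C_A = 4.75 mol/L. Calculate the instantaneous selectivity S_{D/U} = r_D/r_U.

328

S_{D/U} = r_D/r_U = (k₁·C_A^1.5)/(k₂·C_A) = (k₁/k₂)·C_A^0.5.
= (7.69×4.750^1.5) / (0.0511×4.750) = 79.61/0.2427 = 328.
Since the desired path is higher order in A, keeping C_A high (PFR or concentrated feed) favours D.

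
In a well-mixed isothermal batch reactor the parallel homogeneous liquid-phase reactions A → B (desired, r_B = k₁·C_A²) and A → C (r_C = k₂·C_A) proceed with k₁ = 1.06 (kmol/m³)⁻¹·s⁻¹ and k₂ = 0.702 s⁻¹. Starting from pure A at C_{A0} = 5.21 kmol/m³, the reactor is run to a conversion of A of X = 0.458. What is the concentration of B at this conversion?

C_A = C_{A0}(1−X) = 2.824 kmol/m³.
Along a PFR/batch, dC_C/dC_A = −r_C/(r_B+r_C) = −k₂/(k₂+k₁·C_A).
Integrating from C_{A0} to C_A: C_C = (0.702/1.06)·ln[(0.702+1.06·5.21)/(0.702+1.06·2.82)] = 0.6623·ln(6.225/3.695) = 0.3453 kmol/m³.
Then C_B = (C_{A0}−C_A) − C_C = 2.386 − 0.3453 = 2.041 kmol/m³.

2.04 kmol/m³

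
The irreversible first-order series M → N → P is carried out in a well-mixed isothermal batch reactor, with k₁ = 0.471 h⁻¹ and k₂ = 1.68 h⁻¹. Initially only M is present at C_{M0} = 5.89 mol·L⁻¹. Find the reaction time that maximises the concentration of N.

1.05 h

Setting dC_N/dt = 0 gives t_opt = ln(k₂/k₁)/(k₂−k₁).
= ln(1.68/0.471)/(1.68−0.471) = ln(3.567)/1.209 = 1.272/1.209 = 1.05 h.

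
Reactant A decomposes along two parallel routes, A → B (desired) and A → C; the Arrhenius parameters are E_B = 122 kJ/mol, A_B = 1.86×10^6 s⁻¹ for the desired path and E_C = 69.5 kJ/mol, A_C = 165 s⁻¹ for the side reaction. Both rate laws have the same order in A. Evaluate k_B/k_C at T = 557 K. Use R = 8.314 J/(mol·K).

0.134

Since both paths have the same order in A, the concentration cancels and S_{B/C} = k_B/k_C = (A_B/A_C)·exp[(E_C−E_B)/(RT)].
(E_C−E_B)/(RT) = (69.5−122)×10³/(8.314×557) = -52500/4631 = -11.34.
k_B/k_C = (1.86×10^6/165)·exp(-11.34) = 11273 × 1.192×10^-5 = 0.134.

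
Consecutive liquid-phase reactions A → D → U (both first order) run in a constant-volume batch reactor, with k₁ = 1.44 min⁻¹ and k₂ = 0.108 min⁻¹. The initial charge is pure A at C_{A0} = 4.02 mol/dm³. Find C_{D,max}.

Evaluating C_D at t_opt = ln(k₂/k₁)/(k₂−k₁) gives C_{D,max}/C_{A0} = (k₁/k₂)^[k₂/(k₂−k₁)].
= (1.44/0.108)^(0.108/(0.108−1.44)) = (13.33)^(-0.08108) = 0.8106.
C_{D,max} = 0.8106×4.02 = 3.26 mol/dm³.

3.26 mol/dm³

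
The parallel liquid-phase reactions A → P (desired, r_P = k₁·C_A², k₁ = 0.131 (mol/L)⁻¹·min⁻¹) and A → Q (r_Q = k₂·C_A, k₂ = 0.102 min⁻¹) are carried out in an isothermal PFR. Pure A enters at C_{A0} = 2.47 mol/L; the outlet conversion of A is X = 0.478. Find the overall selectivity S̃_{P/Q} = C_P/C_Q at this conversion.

2.36

C_A = C_{A0}(1−X) = 1.289 mol/L.
Along a PFR/batch, dC_Q/dC_A = −r_Q/(r_P+r_Q) = −k₂/(k₂+k₁·C_A).
Integrating from C_{A0} to C_A: C_Q = (0.102/0.131)·ln[(0.102+0.131·2.47)/(0.102+0.131·1.29)] = 0.7786·ln(0.4256/0.2709) = 0.3517 mol/L.
Then C_P = (C_{A0}−C_A) − C_Q = 1.181 − 0.3517 = 0.8290 mol/L.
S̃_{P/Q} = C_P/C_Q = 0.8290/0.3517 = 2.36.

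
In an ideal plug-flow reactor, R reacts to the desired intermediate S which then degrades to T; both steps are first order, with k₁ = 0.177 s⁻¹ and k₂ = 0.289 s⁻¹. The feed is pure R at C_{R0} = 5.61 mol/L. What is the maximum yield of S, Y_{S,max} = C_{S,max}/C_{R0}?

0.282

Evaluating C_S at τ_opt = ln(k₂/k₁)/(k₂−k₁) gives C_{S,max}/C_{R0} = (k₁/k₂)^[k₂/(k₂−k₁)].
= (0.177/0.289)^(0.289/(0.289−0.177)) = (0.6125)^(2.580) = 0.2822.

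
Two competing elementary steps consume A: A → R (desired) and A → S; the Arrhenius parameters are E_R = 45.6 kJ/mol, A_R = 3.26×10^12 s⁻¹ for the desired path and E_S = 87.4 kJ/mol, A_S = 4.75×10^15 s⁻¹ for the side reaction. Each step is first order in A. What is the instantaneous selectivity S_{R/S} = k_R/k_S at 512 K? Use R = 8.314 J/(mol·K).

k_R/k_S = (A_R/A_S)·exp[−(E_R−E_S)/(RT)] = (A_R/A_S)·exp[(E_S−E_R)/(RT)].
(E_S−E_R)/(RT) = (87.4−45.6)×10³/(8.314×512) = 41800/4257 = 9.820.
k_R/k_S = (3.26×10^12/4.75×10^15)·exp(9.820) = 6.863×10^-4 × 18392 = 12.6.

12.6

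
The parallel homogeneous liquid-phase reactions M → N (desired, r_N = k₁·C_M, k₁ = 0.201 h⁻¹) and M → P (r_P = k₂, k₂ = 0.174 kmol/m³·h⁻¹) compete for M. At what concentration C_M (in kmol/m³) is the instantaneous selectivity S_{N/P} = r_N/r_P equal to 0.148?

0.128 kmol/m³

S_{N/P} = (k₁/k₂)·C_M ⇒ C_M = S·k₂/k₁.
= 0.148×0.174/0.201 = 0.128 kmol/m³.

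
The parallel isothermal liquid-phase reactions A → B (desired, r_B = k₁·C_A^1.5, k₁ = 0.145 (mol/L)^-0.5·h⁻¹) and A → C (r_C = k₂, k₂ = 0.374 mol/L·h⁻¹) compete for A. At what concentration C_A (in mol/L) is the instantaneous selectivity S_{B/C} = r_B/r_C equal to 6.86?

S_{B/C} = (k₁/k₂)·C_A^1.5 ⇒ C_A = (S·k₂/k₁)^(1/1.5).
= (6.86×0.374/0.145)^(0.6667) = (17.69)^(0.6667) = 6.79 mol/L.

6.79 mol/L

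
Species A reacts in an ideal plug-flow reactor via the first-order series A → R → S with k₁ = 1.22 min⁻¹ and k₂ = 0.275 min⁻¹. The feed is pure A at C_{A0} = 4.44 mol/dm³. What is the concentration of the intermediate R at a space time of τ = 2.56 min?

2.58 mol/dm³

The intermediate concentration in a first-order A→B→C sequence is C_R = k₁C_{A0}(e^(−k₁τ) − e^(−k₂τ))/(k₂−k₁).
e^(−k₁τ) = e^(−1.22×2.56) = e^(−3.123) = 0.04402; e^(−k₂τ) = e^(−0.7040) = 0.4946.
C_R = 1.22×4.44/(0.275−1.22) × (0.04402−0.4946) = (-5.732)×(-0.4506) = 2.583 mol/dm³.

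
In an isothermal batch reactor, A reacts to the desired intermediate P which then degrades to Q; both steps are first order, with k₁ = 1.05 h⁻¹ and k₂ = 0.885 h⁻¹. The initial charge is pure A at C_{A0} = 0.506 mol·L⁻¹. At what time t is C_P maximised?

For first-order series the maximum of C_P occurs at t_opt = ln(k₂/k₁)/(k₂−k₁).
= ln(0.885/1.05)/(0.885−1.05) = ln(0.8429)/-0.1650 = -0.1710/-0.1650 = 1.04 h.

1.04 h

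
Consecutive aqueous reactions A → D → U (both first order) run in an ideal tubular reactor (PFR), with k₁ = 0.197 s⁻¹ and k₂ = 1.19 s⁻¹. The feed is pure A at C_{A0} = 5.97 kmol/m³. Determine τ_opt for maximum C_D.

For first-order series the maximum of C_D occurs at τ_opt = ln(k₂/k₁)/(k₂−k₁).
= ln(1.19/0.197)/(1.19−0.197) = ln(6.041)/0.9930 = 1.799/0.9930 = 1.81 s.

1.81 s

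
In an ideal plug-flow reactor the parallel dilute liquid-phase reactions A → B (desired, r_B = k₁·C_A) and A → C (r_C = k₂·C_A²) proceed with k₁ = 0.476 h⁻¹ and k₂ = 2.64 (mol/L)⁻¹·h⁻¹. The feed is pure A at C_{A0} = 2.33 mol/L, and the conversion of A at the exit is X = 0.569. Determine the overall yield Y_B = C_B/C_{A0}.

C_A = C_{A0}(1−X) = 1.004 mol/L.
Along a PFR/batch, dC_B/dC_A = −r_B/(r_B+r_C) = −k₁/(k₁+k₂·C_A).
Integrating from C_{A0} to C_A: C_B = (0.476/2.64)·ln[(0.476+2.64·2.33)/(0.476+2.64·1.00)] = 0.1803·ln(6.627/3.127) = 0.1354 mol/L.
Y_B = C_B/C_{A0} = 0.1354/2.33 = 0.0581.

0.0581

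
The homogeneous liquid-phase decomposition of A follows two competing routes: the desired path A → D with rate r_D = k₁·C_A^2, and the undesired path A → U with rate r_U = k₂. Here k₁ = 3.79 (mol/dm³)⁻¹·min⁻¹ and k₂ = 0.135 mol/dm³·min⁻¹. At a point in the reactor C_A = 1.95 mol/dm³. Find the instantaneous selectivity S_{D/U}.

S_{D/U} = r_D/r_U = (k₁·C_A^2)/(k₂) = (k₁/k₂)·C_A^2.
= (3.79×1.950^2) / (0.135) = 14.41/0.1350 = 107.

107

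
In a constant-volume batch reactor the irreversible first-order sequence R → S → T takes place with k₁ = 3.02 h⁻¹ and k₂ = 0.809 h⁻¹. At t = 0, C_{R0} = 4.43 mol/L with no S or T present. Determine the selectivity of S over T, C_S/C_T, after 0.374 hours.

5.21

For first-order series with pure R initially, C_S(t) = k₁C_{R0}/(k₂−k₁)·(e^(−k₁t) − e^(−k₂t)).
e^(−k₁t) = e^(−3.02×0.374) = e^(−1.129) = 0.3232; e^(−k₂t) = e^(−0.3026) = 0.7389.
C_S = 3.02×4.43/(0.809−3.02) × (0.3232−0.7389) = (-6.051)×(-0.4157) = 2.515 mol/L.
C_R = C_{R0}e^(−k₁t) = 1.432 mol/L, so C_T = C_{R0}−C_R−C_S = 0.4827 mol/L; C_S/C_T = 5.21.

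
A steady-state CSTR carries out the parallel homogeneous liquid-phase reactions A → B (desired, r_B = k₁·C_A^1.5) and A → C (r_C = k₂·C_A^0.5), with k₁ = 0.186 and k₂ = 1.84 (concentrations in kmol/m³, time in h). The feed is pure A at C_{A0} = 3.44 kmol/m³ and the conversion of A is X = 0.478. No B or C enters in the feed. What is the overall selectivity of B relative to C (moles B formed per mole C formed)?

Exit C_A = C_{A0}(1−X) = 3.44×0.522 = 1.796 kmol/m³.
Rates in a CSTR are evaluated at the outlet concentration: r_B = 0.186×1.796^1.5 = 0.4476, r_C = 1.84×1.796^0.5 = 2.466.
Overall selectivity = C_B/C_C = r_Bτ/(r_Cτ) = r_B/r_C = 0.182.

0.182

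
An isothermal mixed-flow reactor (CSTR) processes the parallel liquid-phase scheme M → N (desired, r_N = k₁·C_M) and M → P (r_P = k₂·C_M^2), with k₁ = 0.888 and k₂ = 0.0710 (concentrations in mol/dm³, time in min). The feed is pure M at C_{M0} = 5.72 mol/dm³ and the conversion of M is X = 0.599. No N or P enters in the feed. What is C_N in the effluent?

2.90 mol/dm³

Exit C_M = C_{M0}(1−X) = 5.72×0.401 = 2.294 mol/dm³.
In a CSTR the entire volume is at exit conditions, so r_N = 0.888×2.294 = 2.037 and r_P = 0.0710×2.294^2 = 0.3735.
Fraction of consumed M going to N: r_N/(r_N+r_P) = 0.8450.
C_N = 0.8450·C_{M0}·X = 0.8450×5.72×0.599 = 2.90 mol/dm³.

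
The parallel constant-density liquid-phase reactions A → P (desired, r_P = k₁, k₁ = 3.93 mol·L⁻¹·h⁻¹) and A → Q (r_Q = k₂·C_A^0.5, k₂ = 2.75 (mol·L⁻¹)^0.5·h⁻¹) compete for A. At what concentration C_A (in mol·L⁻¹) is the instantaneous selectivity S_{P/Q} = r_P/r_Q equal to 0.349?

S_{P/Q} = (k₁/k₂)·C_A^-0.5 ⇒ C_A = (S·k₂/k₁)^(-2).
= (0.349×2.75/3.93)^(-2) = (0.2442)^(-2) = 16.8 mol·L⁻¹.

16.8 mol·L⁻¹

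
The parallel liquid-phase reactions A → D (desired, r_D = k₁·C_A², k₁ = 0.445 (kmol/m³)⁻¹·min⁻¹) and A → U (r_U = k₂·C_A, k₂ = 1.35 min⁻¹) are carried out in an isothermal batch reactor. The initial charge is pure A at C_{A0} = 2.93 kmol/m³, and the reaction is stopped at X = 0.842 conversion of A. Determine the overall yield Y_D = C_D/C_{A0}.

C_A = C_{A0}(1−X) = 0.4629 kmol/m³.
Along a PFR/batch, dC_U/dC_A = −r_U/(r_D+r_U) = −k₂/(k₂+k₁·C_A).
Integrating from C_{A0} to C_A: C_U = (1.35/0.445)·ln[(1.35+0.445·2.93)/(1.35+0.445·0.463)] = 3.034·ln(2.654/1.556) = 1.620 kmol/m³.
Then C_D = (C_{A0}−C_A) − C_U = 2.467 − 1.620 = 0.8474 kmol/m³.
Y_D = C_D/C_{A0} = 0.8474/2.93 = 0.289.

0.289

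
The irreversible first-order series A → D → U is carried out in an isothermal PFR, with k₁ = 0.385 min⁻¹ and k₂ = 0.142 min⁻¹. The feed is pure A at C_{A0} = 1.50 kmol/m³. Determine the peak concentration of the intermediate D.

At the optimum, C_{D,max}/C_{A0} = (k₁/k₂)^[k₂/(k₂−k₁)].
= (0.385/0.142)^(0.142/(0.142−0.385)) = (2.711)^(-0.5844) = 0.5583.
C_{D,max} = 0.5583×1.50 = 0.837 kmol/m³.

0.837 kmol/m³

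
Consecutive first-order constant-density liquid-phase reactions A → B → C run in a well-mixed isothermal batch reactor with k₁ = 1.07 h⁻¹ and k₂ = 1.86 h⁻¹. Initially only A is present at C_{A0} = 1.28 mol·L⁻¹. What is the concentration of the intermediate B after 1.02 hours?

0.322 mol·L⁻¹

Solving the coupled first-order balances gives C_B(t) = [k₁/(k₂−k₁)]·C_{A0}·(e^(−k₁t) − e^(−k₂t)).
e^(−k₁t) = e^(−1.07×1.02) = e^(−1.091) = 0.3357; e^(−k₂t) = e^(−1.897) = 0.1500.
C_B = 1.07×1.28/(1.86−1.07) × (0.3357−0.1500) = 1.734×0.1858 = 0.3220 mol·L⁻¹.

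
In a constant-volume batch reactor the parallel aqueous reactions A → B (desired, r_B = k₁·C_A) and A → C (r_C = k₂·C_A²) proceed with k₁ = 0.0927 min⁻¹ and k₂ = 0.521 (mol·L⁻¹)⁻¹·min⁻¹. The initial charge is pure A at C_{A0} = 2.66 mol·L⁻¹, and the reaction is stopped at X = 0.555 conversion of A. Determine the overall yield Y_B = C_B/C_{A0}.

0.0491

C_A = C_{A0}(1−X) = 1.184 mol·L⁻¹.
Along a PFR/batch, dC_B/dC_A = −r_B/(r_B+r_C) = −k₁/(k₁+k₂·C_A).
Integrating from C_{A0} to C_A: C_B = (0.0927/0.521)·ln[(0.0927+0.521·2.66)/(0.0927+0.521·1.18)] = 0.1779·ln(1.479/0.7094) = 0.1307 mol·L⁻¹.
Y_B = C_B/C_{A0} = 0.1307/2.66 = 0.0491.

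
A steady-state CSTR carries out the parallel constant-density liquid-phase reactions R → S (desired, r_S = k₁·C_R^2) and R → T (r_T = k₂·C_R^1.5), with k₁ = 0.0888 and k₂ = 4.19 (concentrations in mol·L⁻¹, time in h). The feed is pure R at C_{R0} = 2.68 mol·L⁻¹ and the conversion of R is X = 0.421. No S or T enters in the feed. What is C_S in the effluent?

0.0290 mol·L⁻¹

Exit C_R = C_{R0}(1−X) = 2.68×0.579 = 1.552 mol·L⁻¹.
Rates in a CSTR are evaluated at the outlet concentration: r_S = 0.0888×1.552^2 = 0.2138, r_T = 4.19×1.552^1.5 = 8.099.
Fraction of consumed R going to S: r_S/(r_S+r_T) = 0.02572.
C_S = 0.02572·C_{R0}·X = 0.02572×2.68×0.421 = 0.0290 mol·L⁻¹.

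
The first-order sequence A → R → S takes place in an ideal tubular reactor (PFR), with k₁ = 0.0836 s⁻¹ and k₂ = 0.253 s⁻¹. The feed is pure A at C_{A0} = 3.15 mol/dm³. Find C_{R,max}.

0.603 mol/dm³

For a first-order series the maximum intermediate yield is C_{R,max}/C_{A0} = (k₁/k₂)^[k₂/(k₂−k₁)].
= (0.0836/0.253)^(0.253/(0.253−0.0836)) = (0.3304)^(1.494) = 0.1913.
C_{R,max} = 0.1913×3.15 = 0.603 mol/dm³.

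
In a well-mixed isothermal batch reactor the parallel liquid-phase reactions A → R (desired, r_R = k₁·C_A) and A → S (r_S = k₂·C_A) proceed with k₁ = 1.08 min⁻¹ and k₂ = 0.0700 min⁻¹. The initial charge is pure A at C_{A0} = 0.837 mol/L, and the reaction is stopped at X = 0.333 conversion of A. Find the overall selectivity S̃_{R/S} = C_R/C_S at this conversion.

C_A = C_{A0}(1−X) = 0.5583 mol/L.
Both paths are first order in A, so the instantaneous fraction to R is constant: dC_R/d(−C_A) = k₁/(k₁+k₂) = 0.9391.
C_R = 0.9391·(C_{A0}−C_A) = 0.9391×0.2787 = 0.262 mol/L.
C_S = (C_{A0}−C_A)−C_R = 0.01697 mol/L; S̃_{R/S} = 0.2618/0.01697 = 15.4.

15.4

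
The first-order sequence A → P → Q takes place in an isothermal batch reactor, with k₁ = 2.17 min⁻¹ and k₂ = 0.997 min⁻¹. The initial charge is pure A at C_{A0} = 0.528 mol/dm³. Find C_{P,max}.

For a first-order series the maximum intermediate yield is C_{P,max}/C_{A0} = (k₁/k₂)^[k₂/(k₂−k₁)].
= (2.17/0.997)^(0.997/(0.997−2.17)) = (2.177)^(-0.8500) = 0.5163.
C_{P,max} = 0.5163×0.528 = 0.273 mol/dm³.

0.273 mol/dm³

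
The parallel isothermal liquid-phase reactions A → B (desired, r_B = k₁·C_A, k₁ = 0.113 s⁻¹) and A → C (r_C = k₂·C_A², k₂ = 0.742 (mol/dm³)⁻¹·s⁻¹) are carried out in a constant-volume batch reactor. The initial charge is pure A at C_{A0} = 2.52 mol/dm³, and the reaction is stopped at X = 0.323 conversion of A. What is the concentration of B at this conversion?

0.0553 mol/dm³

C_A = C_{A0}(1−X) = 1.706 mol/dm³.
Along a PFR/batch, dC_B/dC_A = −r_B/(r_B+r_C) = −k₁/(k₁+k₂·C_A).
Integrating from C_{A0} to C_A: C_B = (0.113/0.742)·ln[(0.113+0.742·2.52)/(0.113+0.742·1.71)] = 0.1523·ln(1.983/1.379) = 0.05532 mol/dm³.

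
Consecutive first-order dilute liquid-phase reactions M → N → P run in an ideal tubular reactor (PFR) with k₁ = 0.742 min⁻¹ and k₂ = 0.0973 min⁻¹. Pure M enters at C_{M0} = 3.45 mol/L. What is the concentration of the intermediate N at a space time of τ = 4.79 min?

2.38 mol/L

For first-order series with pure M initially, C_N(τ) = k₁C_{M0}/(k₂−k₁)·(e^(−k₁τ) − e^(−k₂τ)).
e^(−k₁τ) = e^(−0.742×4.79) = e^(−3.554) = 0.02860; e^(−k₂τ) = e^(−0.4661) = 0.6275.
C_N = 0.742×3.45/(0.0973−0.742) × (0.02860−0.6275) = (-3.971)×(-0.5989) = 2.378 mol/L.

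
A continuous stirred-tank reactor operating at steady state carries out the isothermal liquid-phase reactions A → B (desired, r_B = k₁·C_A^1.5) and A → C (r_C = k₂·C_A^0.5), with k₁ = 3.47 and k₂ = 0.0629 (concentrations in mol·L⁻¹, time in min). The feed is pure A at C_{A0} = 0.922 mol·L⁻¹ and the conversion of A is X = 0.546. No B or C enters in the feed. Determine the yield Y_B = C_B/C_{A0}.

0.523

Exit C_A = C_{A0}(1−X) = 0.922×0.454 = 0.4186 mol·L⁻¹.
Rates in a CSTR are evaluated at the outlet concentration: r_B = 3.47×0.4186^1.5 = 0.9397, r_C = 0.0629×0.4186^0.5 = 0.04070.
Fraction of consumed A going to B: r_B/(r_B+r_C) = 0.9585.
C_B = 0.9585·C_{A0}·X = 0.9585×0.922×0.546 = 0.483 mol·L⁻¹; Y_B = C_B/C_{A0} = 0.523.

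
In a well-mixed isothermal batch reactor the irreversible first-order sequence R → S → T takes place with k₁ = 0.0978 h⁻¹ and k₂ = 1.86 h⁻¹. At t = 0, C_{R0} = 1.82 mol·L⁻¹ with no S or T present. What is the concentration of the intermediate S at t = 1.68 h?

The intermediate concentration in a first-order A→B→C sequence is C_S = k₁C_{R0}(e^(−k₁t) − e^(−k₂t))/(k₂−k₁).
e^(−k₁t) = e^(−0.0978×1.68) = e^(−0.1643) = 0.8485; e^(−k₂t) = e^(−3.125) = 0.04395.
C_S = 0.0978×1.82/(1.86−0.0978) × (0.8485−0.04395) = 0.1010×0.8045 = 0.08126 mol·L⁻¹.

0.0813 mol·L⁻¹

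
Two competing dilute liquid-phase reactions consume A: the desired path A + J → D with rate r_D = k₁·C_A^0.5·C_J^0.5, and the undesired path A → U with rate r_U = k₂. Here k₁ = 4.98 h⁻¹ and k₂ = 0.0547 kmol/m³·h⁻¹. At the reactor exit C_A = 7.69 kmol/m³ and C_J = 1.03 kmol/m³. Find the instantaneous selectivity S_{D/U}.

S_{D/U} = r_D/r_U = (k₁·C_A^0.5·C_J^0.5)/(k₂) = (k₁/k₂)·C_A^0.5·C_J^0.5.
= (4.98×7.690^0.5×1.030^0.5) / (0.0547) = 14.02/0.05470 = 256.

256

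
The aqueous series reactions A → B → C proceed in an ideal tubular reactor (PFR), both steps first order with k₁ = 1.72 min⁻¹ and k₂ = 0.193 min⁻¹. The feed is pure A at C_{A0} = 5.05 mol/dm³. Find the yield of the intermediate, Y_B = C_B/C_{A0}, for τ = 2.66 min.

The intermediate concentration in a first-order A→B→C sequence is C_B = k₁C_{A0}(e^(−k₁τ) − e^(−k₂τ))/(k₂−k₁).
e^(−k₁τ) = e^(−1.72×2.66) = e^(−4.575) = 0.01030; e^(−k₂τ) = e^(−0.5134) = 0.5985.
C_B = 1.72×5.05/(0.193−1.72) × (0.01030−0.5985) = (-5.688)×(-0.5882) = 3.346 mol/dm³.
Y_B = C_B/C_{A0} = 3.346/5.05 = 0.663.

0.663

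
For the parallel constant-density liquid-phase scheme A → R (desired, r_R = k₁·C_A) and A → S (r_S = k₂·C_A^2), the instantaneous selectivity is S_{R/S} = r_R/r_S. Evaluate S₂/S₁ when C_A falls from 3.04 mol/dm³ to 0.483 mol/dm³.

S_{R/S} = (k₁/k₂)·C_A⁻¹, so S₂/S₁ = (C_{A,2}/C_{A,1})⁻¹.
= 3.04/0.483 = 6.29.

6.29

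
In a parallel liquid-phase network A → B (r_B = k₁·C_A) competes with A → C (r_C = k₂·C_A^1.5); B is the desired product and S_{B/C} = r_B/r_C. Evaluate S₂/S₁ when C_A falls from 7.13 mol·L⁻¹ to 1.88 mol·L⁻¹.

S_{B/C} = (k₁/k₂)·C_A^-0.5, so S₂/S₁ = (C_{A,2}/C_{A,1})^-0.5.
= (1.88/7.13)^(-0.5) = (0.2637)^(-0.5) = 1.95.
Selectivity toward B rises as C_A falls — low-concentration operation is favoured.

1.95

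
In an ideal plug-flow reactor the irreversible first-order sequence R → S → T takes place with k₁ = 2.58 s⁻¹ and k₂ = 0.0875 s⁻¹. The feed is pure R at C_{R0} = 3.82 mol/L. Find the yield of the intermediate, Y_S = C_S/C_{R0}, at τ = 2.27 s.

0.846

For first-order series with pure R initially, C_S(τ) = k₁C_{R0}/(k₂−k₁)·(e^(−k₁τ) − e^(−k₂τ)).
e^(−k₁τ) = e^(−2.58×2.27) = e^(−5.857) = 0.002861; e^(−k₂τ) = e^(−0.1986) = 0.8199.
C_S = 2.58×3.82/(0.0875−2.58) × (0.002861−0.8199) = (-3.954)×(-0.8170) = 3.230 mol/L.
Y_S = C_S/C_{R0} = 3.230/3.82 = 0.846.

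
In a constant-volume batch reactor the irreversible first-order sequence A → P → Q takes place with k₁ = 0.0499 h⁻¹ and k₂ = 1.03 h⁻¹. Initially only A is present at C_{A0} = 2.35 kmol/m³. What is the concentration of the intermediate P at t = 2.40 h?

Solving the coupled first-order balances gives C_P(t) = [k₁/(k₂−k₁)]·C_{A0}·(e^(−k₁t) − e^(−k₂t)).
e^(−k₁t) = e^(−0.0499×2.40) = e^(−0.1198) = 0.8871; e^(−k₂t) = e^(−2.472) = 0.08442.
C_P = 0.0499×2.35/(1.03−0.0499) × (0.8871−0.08442) = 0.1196×0.8027 = 0.09604 kmol/m³.

0.0960 kmol/m³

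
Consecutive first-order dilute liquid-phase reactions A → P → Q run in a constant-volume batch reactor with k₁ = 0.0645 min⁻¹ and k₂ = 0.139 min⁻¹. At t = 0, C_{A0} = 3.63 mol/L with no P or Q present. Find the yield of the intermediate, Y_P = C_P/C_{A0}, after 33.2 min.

For first-order series with pure A initially, C_P(t) = k₁C_{A0}/(k₂−k₁)·(e^(−k₁t) − e^(−k₂t)).
e^(−k₁t) = e^(−0.0645×33.2) = e^(−2.141) = 0.1175; e^(−k₂t) = e^(−4.615) = 0.009904.
C_P = 0.0645×3.63/(0.139−0.0645) × (0.1175−0.009904) = 3.143×0.1076 = 0.3381 mol/L.
Y_P = C_P/C_{A0} = 0.3381/3.63 = 0.0931.

0.0931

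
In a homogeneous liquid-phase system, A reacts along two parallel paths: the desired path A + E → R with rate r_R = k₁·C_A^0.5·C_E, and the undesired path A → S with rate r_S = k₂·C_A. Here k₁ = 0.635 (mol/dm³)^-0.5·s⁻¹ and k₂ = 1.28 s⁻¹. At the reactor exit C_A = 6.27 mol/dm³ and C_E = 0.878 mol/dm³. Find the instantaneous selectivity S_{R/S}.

0.174

S_{R/S} = r_R/r_S = (k₁·C_A^0.5·C_E)/(k₂·C_A) = (k₁/k₂)·C_A^-0.5·C_E.
= (0.635×6.270^0.5×0.8780) / (1.28×6.270) = 1.396/8.026 = 0.174.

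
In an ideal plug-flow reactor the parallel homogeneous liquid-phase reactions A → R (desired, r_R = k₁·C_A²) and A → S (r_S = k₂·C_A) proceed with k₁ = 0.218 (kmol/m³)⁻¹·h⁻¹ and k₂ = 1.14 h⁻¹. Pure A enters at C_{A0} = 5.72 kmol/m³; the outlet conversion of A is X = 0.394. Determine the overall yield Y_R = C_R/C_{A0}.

C_A = C_{A0}(1−X) = 3.466 kmol/m³.
Along a PFR/batch, dC_S/dC_A = −r_S/(r_R+r_S) = −k₂/(k₂+k₁·C_A).
Integrating from C_{A0} to C_A: C_S = (1.14/0.218)·ln[(1.14+0.218·5.72)/(1.14+0.218·3.47)] = 5.229·ln(2.387/1.896) = 1.205 kmol/m³.
Then C_R = (C_{A0}−C_A) − C_S = 2.254 − 1.205 = 1.049 kmol/m³.
Y_R = C_R/C_{A0} = 1.049/5.72 = 0.183.

0.183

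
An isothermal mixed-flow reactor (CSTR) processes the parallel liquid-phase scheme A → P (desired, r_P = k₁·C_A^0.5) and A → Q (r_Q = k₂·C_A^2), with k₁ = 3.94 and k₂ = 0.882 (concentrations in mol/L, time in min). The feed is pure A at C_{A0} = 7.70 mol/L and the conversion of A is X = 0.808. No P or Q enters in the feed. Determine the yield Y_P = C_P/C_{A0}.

0.576

Exit C_A = C_{A0}(1−X) = 7.70×0.192 = 1.478 mol/L.
In a CSTR the entire volume is at exit conditions, so r_P = 3.94×1.478^0.5 = 4.791 and r_Q = 0.882×1.478^2 = 1.928.
Fraction of consumed A going to P: r_P/(r_P+r_Q) = 0.7131.
C_P = 0.7131·C_{A0}·X = 0.7131×7.70×0.808 = 4.44 mol/L; Y_P = C_P/C_{A0} = 0.576.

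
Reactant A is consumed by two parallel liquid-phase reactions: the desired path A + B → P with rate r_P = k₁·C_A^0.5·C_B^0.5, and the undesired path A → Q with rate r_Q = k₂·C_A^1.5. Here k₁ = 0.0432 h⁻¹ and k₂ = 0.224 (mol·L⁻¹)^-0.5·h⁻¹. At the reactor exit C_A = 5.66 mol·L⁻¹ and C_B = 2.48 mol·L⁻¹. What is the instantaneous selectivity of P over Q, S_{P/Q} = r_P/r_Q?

0.0537

S_{P/Q} = r_P/r_Q = (k₁·C_A^0.5·C_B^0.5)/(k₂·C_A^1.5) = (k₁/k₂)·C_A⁻¹·C_B^0.5.
= (0.0432×5.660^0.5×2.480^0.5) / (0.224×5.660^1.5) = 0.1619/3.016 = 0.0537.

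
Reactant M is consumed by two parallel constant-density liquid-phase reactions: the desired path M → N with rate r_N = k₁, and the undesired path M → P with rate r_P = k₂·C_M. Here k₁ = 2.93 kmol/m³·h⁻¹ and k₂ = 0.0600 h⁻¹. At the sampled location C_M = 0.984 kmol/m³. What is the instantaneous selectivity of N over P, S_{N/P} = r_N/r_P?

49.6

S_{N/P} = r_N/r_P = (k₁)/(k₂·C_M) = (k₁/k₂)·C_M⁻¹.
= (2.93) / (0.0600×0.9840) = 2.930/0.05904 = 49.6.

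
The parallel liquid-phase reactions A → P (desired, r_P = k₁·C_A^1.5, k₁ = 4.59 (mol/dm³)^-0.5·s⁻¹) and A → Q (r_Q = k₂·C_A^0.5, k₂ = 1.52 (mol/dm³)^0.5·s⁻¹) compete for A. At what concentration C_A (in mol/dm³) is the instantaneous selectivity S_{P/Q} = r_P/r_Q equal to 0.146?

S_{P/Q} = (k₁/k₂)·C_A ⇒ C_A = S·k₂/k₁.
= 0.146×1.52/4.59 = 0.0483 mol/dm³.

0.0483 mol/dm³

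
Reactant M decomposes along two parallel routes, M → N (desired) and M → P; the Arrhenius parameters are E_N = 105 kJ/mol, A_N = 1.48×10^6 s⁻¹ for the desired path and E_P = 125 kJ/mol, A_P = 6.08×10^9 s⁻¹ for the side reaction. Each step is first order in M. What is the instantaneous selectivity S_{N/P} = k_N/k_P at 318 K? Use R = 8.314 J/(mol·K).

0.470

With equal orders, S_{N/P} = k_N/k_P = (A_N/A_P)·exp[(E_P−E_N)/(RT)].
(E_P−E_N)/(RT) = (125−105)×10³/(8.314×318) = 20000/2644 = 7.565.
k_N/k_P = (1.48×10^6/6.08×10^9)·exp(7.565) = 2.434×10^-4 × 1929 = 0.470.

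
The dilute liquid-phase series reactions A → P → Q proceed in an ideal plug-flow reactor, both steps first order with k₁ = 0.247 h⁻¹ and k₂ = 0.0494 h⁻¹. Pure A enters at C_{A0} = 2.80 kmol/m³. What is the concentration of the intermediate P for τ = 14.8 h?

Solving the coupled first-order balances gives C_P(τ) = [k₁/(k₂−k₁)]·C_{A0}·(e^(−k₁τ) − e^(−k₂τ)).
e^(−k₁τ) = e^(−0.247×14.8) = e^(−3.656) = 0.02585; e^(−k₂τ) = e^(−0.7311) = 0.4814.
C_P = 0.247×2.80/(0.0494−0.247) × (0.02585−0.4814) = (-3.500)×(-0.4555) = 1.594 kmol/m³.

1.59 kmol/m³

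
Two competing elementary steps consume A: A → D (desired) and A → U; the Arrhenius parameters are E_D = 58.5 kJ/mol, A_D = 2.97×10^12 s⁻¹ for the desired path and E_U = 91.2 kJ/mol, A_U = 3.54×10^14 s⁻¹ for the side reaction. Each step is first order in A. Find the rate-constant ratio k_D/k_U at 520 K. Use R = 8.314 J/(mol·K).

16.2

With equal orders, S_{D/U} = k_D/k_U = (A_D/A_U)·exp[(E_U−E_D)/(RT)].
(E_U−E_D)/(RT) = (91.2−58.5)×10³/(8.314×520) = 32700/4323 = 7.564.
k_D/k_U = (2.97×10^12/3.54×10^14)·exp(7.564) = 0.008390 × 1927 = 16.2.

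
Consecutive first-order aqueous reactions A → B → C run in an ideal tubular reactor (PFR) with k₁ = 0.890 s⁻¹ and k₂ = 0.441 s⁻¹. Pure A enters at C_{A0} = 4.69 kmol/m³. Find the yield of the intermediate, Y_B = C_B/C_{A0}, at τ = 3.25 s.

The intermediate concentration in a first-order A→B→C sequence is C_B = k₁C_{A0}(e^(−k₁τ) − e^(−k₂τ))/(k₂−k₁).
e^(−k₁τ) = e^(−0.890×3.25) = e^(−2.893) = 0.05544; e^(−k₂τ) = e^(−1.433) = 0.2385.
C_B = 0.890×4.69/(0.441−0.890) × (0.05544−0.2385) = (-9.296)×(-0.1831) = 1.702 kmol/m³.
Y_B = C_B/C_{A0} = 1.702/4.69 = 0.363.

0.363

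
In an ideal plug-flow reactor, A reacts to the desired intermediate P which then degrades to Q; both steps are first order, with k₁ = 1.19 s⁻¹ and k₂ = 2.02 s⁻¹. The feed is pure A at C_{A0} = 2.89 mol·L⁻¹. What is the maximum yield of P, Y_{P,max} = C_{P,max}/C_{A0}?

0.276

For a first-order series the maximum intermediate yield is C_{P,max}/C_{A0} = (k₁/k₂)^[k₂/(k₂−k₁)].
= (1.19/2.02)^(2.02/(2.02−1.19)) = (0.5891)^(2.434) = 0.2759.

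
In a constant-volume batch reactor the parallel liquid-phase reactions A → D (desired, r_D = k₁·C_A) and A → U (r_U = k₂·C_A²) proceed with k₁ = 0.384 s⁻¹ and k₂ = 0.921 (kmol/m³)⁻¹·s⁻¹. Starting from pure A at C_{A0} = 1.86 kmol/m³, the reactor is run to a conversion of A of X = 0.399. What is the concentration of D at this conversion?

0.164 kmol/m³

C_A = C_{A0}(1−X) = 1.118 kmol/m³.
Along a PFR/batch, dC_D/dC_A = −r_D/(r_D+r_U) = −k₁/(k₁+k₂·C_A).
Integrating from C_{A0} to C_A: C_D = (0.384/0.921)·ln[(0.384+0.921·1.86)/(0.384+0.921·1.12)] = 0.4169·ln(2.097/1.414) = 0.1645 kmol/m³.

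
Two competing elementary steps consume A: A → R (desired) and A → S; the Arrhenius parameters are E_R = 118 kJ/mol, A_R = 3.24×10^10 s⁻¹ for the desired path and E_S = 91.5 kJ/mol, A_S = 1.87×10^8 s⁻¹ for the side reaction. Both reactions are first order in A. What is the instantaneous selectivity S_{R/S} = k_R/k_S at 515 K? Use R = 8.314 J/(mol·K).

Since both paths have the same order in A, the concentration cancels and S_{R/S} = k_R/k_S = (A_R/A_S)·exp[(E_S−E_R)/(RT)].
(E_S−E_R)/(RT) = (91.5−118)×10³/(8.314×515) = -26500/4282 = -6.189.
k_R/k_S = (3.24×10^10/1.87×10^8)·exp(-6.189) = 173.3 × 0.002052 = 0.355.
Since E_R > E_S, raising the temperature improves selectivity toward R.

0.355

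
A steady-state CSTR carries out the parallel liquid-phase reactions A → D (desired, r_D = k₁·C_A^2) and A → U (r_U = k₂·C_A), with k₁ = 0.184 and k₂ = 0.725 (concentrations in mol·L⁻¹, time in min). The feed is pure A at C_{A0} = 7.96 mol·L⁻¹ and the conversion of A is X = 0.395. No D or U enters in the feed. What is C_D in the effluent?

Exit C_A = C_{A0}(1−X) = 7.96×0.605 = 4.816 mol·L⁻¹.
A CSTR operates uniformly at the exit composition, giving r_D = 4.267 and r_U = 3.491 (each k·C_A^n at C_A = 4.816).
Fraction of consumed A going to D: r_D/(r_D+r_U) = 0.5500.
C_D = 0.5500·C_{A0}·X = 0.5500×7.96×0.395 = 1.73 mol·L⁻¹.

1.73 mol·L⁻¹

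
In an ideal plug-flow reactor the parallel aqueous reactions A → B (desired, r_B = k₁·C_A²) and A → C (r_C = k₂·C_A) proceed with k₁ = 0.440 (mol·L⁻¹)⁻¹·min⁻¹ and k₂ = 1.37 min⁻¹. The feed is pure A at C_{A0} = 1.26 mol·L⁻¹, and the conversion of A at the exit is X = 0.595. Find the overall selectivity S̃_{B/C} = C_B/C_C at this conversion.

C_A = C_{A0}(1−X) = 0.5103 mol·L⁻¹.
Along a PFR/batch, dC_C/dC_A = −r_C/(r_B+r_C) = −k₂/(k₂+k₁·C_A).
Integrating from C_{A0} to C_A: C_C = (1.37/0.440)·ln[(1.37+0.440·1.26)/(1.37+0.440·0.510)] = 3.114·ln(1.924/1.595) = 0.5855 mol·L⁻¹.
Then C_B = (C_{A0}−C_A) − C_C = 0.7497 − 0.5855 = 0.1642 mol·L⁻¹.
S̃_{B/C} = C_B/C_C = 0.1642/0.5855 = 0.281.

0.281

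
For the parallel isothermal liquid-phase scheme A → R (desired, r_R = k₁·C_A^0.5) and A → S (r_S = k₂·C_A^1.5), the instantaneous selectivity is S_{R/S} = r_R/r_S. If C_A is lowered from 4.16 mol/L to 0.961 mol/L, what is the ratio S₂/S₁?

4.33

S_{R/S} = (k₁/k₂)·C_A⁻¹, so S₂/S₁ = (C_{A,2}/C_{A,1})⁻¹.
= 4.16/0.961 = 4.33.
Selectivity toward R rises as C_A falls — low-concentration operation is favoured.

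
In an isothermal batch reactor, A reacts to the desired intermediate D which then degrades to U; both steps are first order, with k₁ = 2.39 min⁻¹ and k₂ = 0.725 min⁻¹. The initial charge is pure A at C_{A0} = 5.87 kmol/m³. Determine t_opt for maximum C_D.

For first-order series the maximum of C_D occurs at t_opt = ln(k₂/k₁)/(k₂−k₁).
= ln(0.725/2.39)/(0.725−2.39) = ln(0.3033)/-1.665 = -1.193/-1.665 = 0.716 min.

0.716 min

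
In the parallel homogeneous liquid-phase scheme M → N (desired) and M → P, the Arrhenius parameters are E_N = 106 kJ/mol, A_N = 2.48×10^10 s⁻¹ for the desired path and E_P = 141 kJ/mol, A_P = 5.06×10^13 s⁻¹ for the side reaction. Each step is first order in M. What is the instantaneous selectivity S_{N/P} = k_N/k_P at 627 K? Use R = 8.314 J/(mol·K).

0.404

k_N/k_P = (A_N/A_P)·exp[−(E_N−E_P)/(RT)] = (A_N/A_P)·exp[(E_P−E_N)/(RT)].
(E_P−E_N)/(RT) = (141−106)×10³/(8.314×627) = 35000/5213 = 6.714.
k_N/k_P = (2.48×10^10/5.06×10^13)·exp(6.714) = 4.901×10^-4 × 824.0 = 0.404.
Since E_N < E_P, lowering the temperature improves selectivity toward N.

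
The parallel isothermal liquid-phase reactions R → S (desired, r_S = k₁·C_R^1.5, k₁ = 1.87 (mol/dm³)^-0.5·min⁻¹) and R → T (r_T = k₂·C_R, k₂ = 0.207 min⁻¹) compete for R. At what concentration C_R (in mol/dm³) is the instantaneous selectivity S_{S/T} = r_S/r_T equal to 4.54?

S_{S/T} = (k₁/k₂)·C_R^0.5 ⇒ C_R = (S·k₂/k₁)^(2).
= (4.54×0.207/1.87)^(2) = (0.5026)^(2) = 0.253 mol/dm³.

0.253 mol/dm³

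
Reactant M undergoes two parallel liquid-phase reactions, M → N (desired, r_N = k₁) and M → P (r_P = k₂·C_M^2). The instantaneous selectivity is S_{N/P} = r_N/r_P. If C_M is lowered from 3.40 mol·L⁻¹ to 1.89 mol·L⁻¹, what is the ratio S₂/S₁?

S_{N/P} = (k₁/k₂)·C_M^-2, so S₂/S₁ = (C_{M,2}/C_{M,1})^-2.
= (1.89/3.40)^(-2) = (0.5559)^(-2) = 3.24.

3.24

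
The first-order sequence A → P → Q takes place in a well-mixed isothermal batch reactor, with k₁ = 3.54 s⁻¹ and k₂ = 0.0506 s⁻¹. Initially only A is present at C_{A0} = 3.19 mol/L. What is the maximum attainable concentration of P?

For a first-order series the maximum intermediate yield is C_{P,max}/C_{A0} = (k₁/k₂)^[k₂/(k₂−k₁)].
= (3.54/0.0506)^(0.0506/(0.0506−3.54)) = (69.96)^(-0.01450) = 0.9403.
C_{P,max} = 0.9403×3.19 = 3.00 mol/L.

3.00 mol/L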